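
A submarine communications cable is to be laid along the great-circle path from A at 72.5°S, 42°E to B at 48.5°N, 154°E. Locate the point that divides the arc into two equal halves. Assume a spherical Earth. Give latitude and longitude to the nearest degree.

From cos δ = sin φ₁ sin φ₂ + cos φ₁ cos φ₂ cos Δλ, the central angle is δ ≈ 2.480 rad (142.1°).
Interpolate at f = 1/2 with slerp weights a = sin((1−f)δ)/sin δ ≈ 1.539, b = sin(fδ)/sin δ ≈ 1.539.
p = a·p₁ + b·p₂ ≈ (-0.573, 0.757, -0.315); φ = arcsin(p_z) ≈ -18.37°, λ = atan2(p_y, p_x) ≈ 127.12°.

≈ 18°S, 127°E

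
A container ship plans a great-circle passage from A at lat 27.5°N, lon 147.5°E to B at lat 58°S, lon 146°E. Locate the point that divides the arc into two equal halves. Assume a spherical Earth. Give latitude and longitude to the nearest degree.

≈ lat 15°S, lon 147°E

From cos δ = sin φ₁ sin φ₂ + cos φ₁ cos φ₂ cos Δλ, the central angle is δ ≈ 1.492 rad (85.5°).
Interpolate at f = 1/2 with slerp weights a = sin((1−f)δ)/sin δ ≈ 0.681, b = sin(fδ)/sin δ ≈ 0.681.
p = a·p₁ + b·p₂ ≈ (-0.809, 0.526, -0.263); φ = arcsin(p_z) ≈ -15.25°, λ = atan2(p_y, p_x) ≈ 146.94°.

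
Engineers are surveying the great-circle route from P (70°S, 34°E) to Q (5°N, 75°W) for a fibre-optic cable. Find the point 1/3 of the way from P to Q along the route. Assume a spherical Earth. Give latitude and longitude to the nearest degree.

Convert each endpoint to a unit vector on the sphere (x = cos φ cos λ, y = cos φ sin λ, z = sin φ).
The central angle between the endpoints is δ = arccos(p₁·p₂) ≈ 1.765 rad (101.1°).
Interpolate at f = 1/3 with slerp weights a = sin((1−f)δ)/sin δ ≈ 0.941, b = sin(fδ)/sin δ ≈ 0.566.
p = a·p₁ + b·p₂ ≈ (0.413, -0.364, -0.835); φ = arcsin(p_z) ≈ -56.61°, λ = atan2(p_y, p_x) ≈ -41.44°.

≈ (57°S, 41°W)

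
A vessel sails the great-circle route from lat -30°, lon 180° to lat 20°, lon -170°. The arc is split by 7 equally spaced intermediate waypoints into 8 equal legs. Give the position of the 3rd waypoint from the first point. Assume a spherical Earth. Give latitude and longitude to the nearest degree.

≈ lat -11°, lon -176°

From cos δ = sin φ₁ sin φ₂ + cos φ₁ cos φ₂ cos Δλ, the central angle is δ ≈ 0.889 rad (50.9°).
Interpolate at f = 3/8 with slerp weights a = sin((1−f)δ)/sin δ ≈ 0.679, b = sin(fδ)/sin δ ≈ 0.421.
p = a·p₁ + b·p₂ ≈ (-0.978, -0.069, -0.196); φ = arcsin(p_z) ≈ -11.28°, λ = atan2(p_y, p_x) ≈ -175.98°.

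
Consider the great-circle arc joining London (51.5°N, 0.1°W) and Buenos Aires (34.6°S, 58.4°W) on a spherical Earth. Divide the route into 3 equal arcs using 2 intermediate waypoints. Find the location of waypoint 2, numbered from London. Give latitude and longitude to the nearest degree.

The haversine formula gives a central angle δ ≈ 1.747 rad (100.1°) between the endpoints.
Interpolate at f = 2/3 with slerp weights a = sin((1−f)δ)/sin δ ≈ 0.559, b = sin(fδ)/sin δ ≈ 0.933.
p = a·p₁ + b·p₂ ≈ (0.750, -0.655, -0.093); φ = arcsin(p_z) ≈ -5.32°, λ = atan2(p_y, p_x) ≈ -41.12°.

≈ 5°S, 41°W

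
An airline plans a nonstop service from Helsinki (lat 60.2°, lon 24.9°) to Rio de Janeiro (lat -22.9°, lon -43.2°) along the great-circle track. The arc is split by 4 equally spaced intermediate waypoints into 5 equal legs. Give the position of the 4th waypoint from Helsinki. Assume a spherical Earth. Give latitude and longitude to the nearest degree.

≈ lat -5°, lon -34°

Convert each endpoint to a unit vector on the sphere (x = cos φ cos λ, y = cos φ sin λ, z = sin φ).
The central angle between the endpoints is δ = arccos(p₁·p₂) ≈ 1.738 rad (99.6°).
Interpolate at f = 4/5 with slerp weights a = sin((1−f)δ)/sin δ ≈ 0.346, b = sin(fδ)/sin δ ≈ 0.998.
p = a·p₁ + b·p₂ ≈ (0.826, -0.557, -0.088); φ = arcsin(p_z) ≈ -5.07°, λ = atan2(p_y, p_x) ≈ -33.99°.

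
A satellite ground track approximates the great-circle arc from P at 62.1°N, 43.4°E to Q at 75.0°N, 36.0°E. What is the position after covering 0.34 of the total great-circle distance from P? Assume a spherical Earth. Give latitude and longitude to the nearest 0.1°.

Write both endpoints as unit vectors p₁, p₂ with components (cos φ cos λ, cos φ sin λ, sin φ).
The central angle between the endpoints is δ = arccos(p₁·p₂) ≈ 0.230 rad (13.2°).
Interpolate at f = 0.34 with slerp weights a = sin((1−f)δ)/sin δ ≈ 0.663, b = sin(fδ)/sin δ ≈ 0.343.
p = a·p₁ + b·p₂ ≈ (0.297, 0.265, 0.917); φ = arcsin(p_z) ≈ 66.52°, λ = atan2(p_y, p_x) ≈ 41.76°.

≈ 66.5°N, 41.8°E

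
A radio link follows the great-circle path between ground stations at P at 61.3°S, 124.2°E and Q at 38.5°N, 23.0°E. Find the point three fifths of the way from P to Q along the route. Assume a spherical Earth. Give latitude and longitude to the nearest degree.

Convert each endpoint to a unit vector on the sphere (x = cos φ cos λ, y = cos φ sin λ, z = sin φ).
The central angle between the endpoints is δ = arccos(p₁·p₂) ≈ 2.238 rad (128.2°).
Interpolate at f = 3/5 with slerp weights a = sin((1−f)δ)/sin δ ≈ 0.994, b = sin(fδ)/sin δ ≈ 1.240.
p = a·p₁ + b·p₂ ≈ (0.625, 0.774, -0.099); φ = arcsin(p_z) ≈ -5.71°, λ = atan2(p_y, p_x) ≈ 51.06°.

≈ 6°S, 51°E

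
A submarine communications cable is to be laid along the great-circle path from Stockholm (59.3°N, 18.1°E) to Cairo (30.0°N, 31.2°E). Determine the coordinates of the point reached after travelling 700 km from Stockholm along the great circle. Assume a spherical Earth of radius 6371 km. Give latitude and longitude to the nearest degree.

≈ (53°N, 22°E)

From cos δ = sin φ₁ sin φ₂ + cos φ₁ cos φ₂ cos Δλ, the central angle is δ ≈ 0.534 rad (30.6°). The total great-circle distance is δ·R ≈ 0.534 × 6371 ≈ 3405 km, so the target fraction is f = 700/3405 ≈ 0.206.
Interpolate at f ≈ 0.206 with slerp weights a = sin((1−f)δ)/sin δ ≈ 0.809, b = sin(fδ)/sin δ ≈ 0.215.
p = a·p₁ + b·p₂ ≈ (0.552, 0.225, 0.803); φ = arcsin(p_z) ≈ 53.42°, λ = atan2(p_y, p_x) ≈ 22.17°.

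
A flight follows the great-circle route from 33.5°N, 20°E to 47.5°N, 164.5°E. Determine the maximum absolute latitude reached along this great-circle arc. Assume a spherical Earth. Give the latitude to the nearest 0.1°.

≈ 70.9°N

The great circle lies in the plane with unit normal n̂ = (p₁ × p₂)/|p₁ × p₂|.
Here n̂_z ≈ +0.328; the vertex latitude is φ_max = arccos|n̂_z| ≈ 70.9°.
Check via Clairaut: cos φ_max = |cos φ₁| · sin C = cos(33.5°)·sin(23.1°) ≈ 0.328, again giving ≈ 70.9°.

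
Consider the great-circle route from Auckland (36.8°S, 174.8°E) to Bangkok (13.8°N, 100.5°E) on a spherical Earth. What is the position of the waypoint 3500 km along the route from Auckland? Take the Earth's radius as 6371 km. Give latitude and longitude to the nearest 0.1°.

≈ 21.4°S, 143.1°E

Convert each endpoint to a unit vector on the sphere (x = cos φ cos λ, y = cos φ sin λ, z = sin φ).
The central angle between the endpoints is δ = arccos(p₁·p₂) ≈ 1.503 rad (86.1°). The total great-circle distance is δ·R ≈ 1.503 × 6371 ≈ 9577 km, so the target fraction is f = 3500/9577 ≈ 0.365.
Interpolate at f ≈ 0.365 with slerp weights a = sin((1−f)δ)/sin δ ≈ 0.818, b = sin(fδ)/sin δ ≈ 0.523.
p = a·p₁ + b·p₂ ≈ (-0.745, 0.559, -0.365); φ = arcsin(p_z) ≈ -21.40°, λ = atan2(p_y, p_x) ≈ 143.10°.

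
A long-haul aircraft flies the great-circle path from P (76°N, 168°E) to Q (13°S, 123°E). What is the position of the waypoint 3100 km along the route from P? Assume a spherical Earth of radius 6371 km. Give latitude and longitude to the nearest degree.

≈ (51°N, 137°E)

From cos δ = sin φ₁ sin φ₂ + cos φ₁ cos φ₂ cos Δλ, the central angle is δ ≈ 1.622 rad (93.0°). The total great-circle distance is δ·R ≈ 1.622 × 6371 ≈ 10336 km, so the target fraction is f = 3100/10336 ≈ 0.300.
Interpolate at f ≈ 0.300 with slerp weights a = sin((1−f)δ)/sin δ ≈ 0.908, b = sin(fδ)/sin δ ≈ 0.468.
p = a·p₁ + b·p₂ ≈ (-0.463, 0.428, 0.776); φ = arcsin(p_z) ≈ 50.88°, λ = atan2(p_y, p_x) ≈ 137.25°.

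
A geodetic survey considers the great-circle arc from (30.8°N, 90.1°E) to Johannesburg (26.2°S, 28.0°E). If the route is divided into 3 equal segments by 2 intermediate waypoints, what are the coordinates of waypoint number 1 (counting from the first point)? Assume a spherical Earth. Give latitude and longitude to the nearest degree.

≈ (13°N, 68°E)

From cos δ = sin φ₁ sin φ₂ + cos φ₁ cos φ₂ cos Δλ, the central angle is δ ≈ 1.436 rad (82.3°).
Interpolate at f = 1/3 with slerp weights a = sin((1−f)δ)/sin δ ≈ 0.825, b = sin(fδ)/sin δ ≈ 0.465.
p = a·p₁ + b·p₂ ≈ (0.367, 0.905, 0.217); φ = arcsin(p_z) ≈ 12.55°, λ = atan2(p_y, p_x) ≈ 67.92°.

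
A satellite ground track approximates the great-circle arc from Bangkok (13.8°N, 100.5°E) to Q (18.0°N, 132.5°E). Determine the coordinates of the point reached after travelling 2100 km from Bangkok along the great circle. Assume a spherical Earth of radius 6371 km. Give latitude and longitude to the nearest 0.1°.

≈ (16.9°N, 119.8°E)

Convert each endpoint to a unit vector on the sphere (x = cos φ cos λ, y = cos φ sin λ, z = sin φ).
The central angle between the endpoints is δ = arccos(p₁·p₂) ≈ 0.541 rad (31.0°). The total great-circle distance is δ·R ≈ 0.541 × 6371 ≈ 3449 km, so the target fraction is f = 2100/3449 ≈ 0.609.
Interpolate at f ≈ 0.609 with slerp weights a = sin((1−f)δ)/sin δ ≈ 0.408, b = sin(fδ)/sin δ ≈ 0.628.
p = a·p₁ + b·p₂ ≈ (-0.476, 0.830, 0.291); φ = arcsin(p_z) ≈ 16.94°, λ = atan2(p_y, p_x) ≈ 119.82°.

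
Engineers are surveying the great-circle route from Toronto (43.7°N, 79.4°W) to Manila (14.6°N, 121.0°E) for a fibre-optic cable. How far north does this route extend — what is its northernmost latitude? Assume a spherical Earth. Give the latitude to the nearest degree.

≈ 74°N

The great circle lies in the plane with unit normal n̂ = (p₁ × p₂)/|p₁ × p₂|.
Here n̂_z ≈ -0.278; the vertex latitude is φ_max = arccos|n̂_z| ≈ 73.8°.
Check via Clairaut: cos φ_max = |cos φ₁| · sin C = cos(43.7°)·sin(22.6°) ≈ 0.278, again giving ≈ 73.8°.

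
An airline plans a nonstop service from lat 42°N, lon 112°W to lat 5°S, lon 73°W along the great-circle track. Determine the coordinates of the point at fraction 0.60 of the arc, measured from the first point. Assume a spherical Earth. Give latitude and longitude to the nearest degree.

≈ lat 15°N, lon 86°W

From cos δ = sin φ₁ sin φ₂ + cos φ₁ cos φ₂ cos Δλ, the central angle is δ ≈ 1.027 rad (58.9°).
Interpolate at f = 0.60 with slerp weights a = sin((1−f)δ)/sin δ ≈ 0.467, b = sin(fδ)/sin δ ≈ 0.675.
p = a·p₁ + b·p₂ ≈ (0.067, -0.965, 0.253); φ = arcsin(p_z) ≈ 14.68°, λ = atan2(p_y, p_x) ≈ -86.04°.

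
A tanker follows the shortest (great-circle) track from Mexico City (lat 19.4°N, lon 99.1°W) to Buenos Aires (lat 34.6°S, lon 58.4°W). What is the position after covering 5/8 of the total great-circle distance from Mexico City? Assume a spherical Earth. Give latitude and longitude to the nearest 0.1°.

The haversine formula gives a central angle δ ≈ 1.159 rad (66.4°) between the endpoints.
Interpolate at f = 5/8 with slerp weights a = sin((1−f)δ)/sin δ ≈ 0.460, b = sin(fδ)/sin δ ≈ 0.723.
p = a·p₁ + b·p₂ ≈ (0.243, -0.935, -0.258); φ = arcsin(p_z) ≈ -14.95°, λ = atan2(p_y, p_x) ≈ -75.41°.

≈ lat 15.0°S, lon 75.4°W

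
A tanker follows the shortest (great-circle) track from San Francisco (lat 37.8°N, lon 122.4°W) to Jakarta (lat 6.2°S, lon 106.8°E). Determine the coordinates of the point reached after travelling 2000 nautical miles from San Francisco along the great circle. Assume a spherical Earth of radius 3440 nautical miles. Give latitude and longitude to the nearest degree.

Convert each endpoint to a unit vector on the sphere (x = cos φ cos λ, y = cos φ sin λ, z = sin φ).
The central angle between the endpoints is δ = arccos(p₁·p₂) ≈ 2.189 rad (125.4°). The total great-circle distance is δ·R ≈ 2.189 × 3440 ≈ 7530 nmi, so the target fraction is f = 2000/7530 ≈ 0.266.
Interpolate at f ≈ 0.266 with slerp weights a = sin((1−f)δ)/sin δ ≈ 1.226, b = sin(fδ)/sin δ ≈ 0.674.
p = a·p₁ + b·p₂ ≈ (-0.713, -0.177, 0.679); φ = arcsin(p_z) ≈ 42.75°, λ = atan2(p_y, p_x) ≈ -166.08°.

≈ lat 43°N, lon 166°W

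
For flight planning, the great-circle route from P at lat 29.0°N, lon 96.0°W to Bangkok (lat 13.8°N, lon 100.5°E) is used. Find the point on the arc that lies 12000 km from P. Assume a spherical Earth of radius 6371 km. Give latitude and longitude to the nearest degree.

≈ lat 38°N, lon 112°E

Convert each endpoint to a unit vector on the sphere (x = cos φ cos λ, y = cos φ sin λ, z = sin φ).
The central angle between the endpoints is δ = arccos(p₁·p₂) ≈ 2.344 rad (134.3°). The total great-circle distance is δ·R ≈ 2.344 × 6371 ≈ 14936 km, so the target fraction is f = 12000/14936 ≈ 0.803.
Interpolate at f ≈ 0.803 with slerp weights a = sin((1−f)δ)/sin δ ≈ 0.622, b = sin(fδ)/sin δ ≈ 1.330.
p = a·p₁ + b·p₂ ≈ (-0.292, 0.729, 0.619); φ = arcsin(p_z) ≈ 38.22°, λ = atan2(p_y, p_x) ≈ 111.84°.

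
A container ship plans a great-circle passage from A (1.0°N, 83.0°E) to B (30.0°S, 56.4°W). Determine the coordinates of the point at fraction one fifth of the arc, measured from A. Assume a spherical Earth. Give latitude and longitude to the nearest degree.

≈ (16°S, 63°E)

Write both endpoints as unit vectors p₁, p₂ with components (cos φ cos λ, cos φ sin λ, sin φ).
The central angle between the endpoints is δ = arccos(p₁·p₂) ≈ 2.300 rad (131.8°).
Interpolate at f = 1/5 with slerp weights a = sin((1−f)δ)/sin δ ≈ 1.293, b = sin(fδ)/sin δ ≈ 0.595.
p = a·p₁ + b·p₂ ≈ (0.443, 0.853, -0.275); φ = arcsin(p_z) ≈ -15.97°, λ = atan2(p_y, p_x) ≈ 62.58°.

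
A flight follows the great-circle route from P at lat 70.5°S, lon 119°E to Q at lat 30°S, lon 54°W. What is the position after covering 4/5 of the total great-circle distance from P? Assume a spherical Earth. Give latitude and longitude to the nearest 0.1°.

≈ lat 45.9°S, lon 53.1°W

Convert each endpoint to a unit vector on the sphere (x = cos φ cos λ, y = cos φ sin λ, z = sin φ).
The central angle between the endpoints is δ = arccos(p₁·p₂) ≈ 1.385 rad (79.4°).
Interpolate at f = 4/5 with slerp weights a = sin((1−f)δ)/sin δ ≈ 0.278, b = sin(fδ)/sin δ ≈ 0.911.
p = a·p₁ + b·p₂ ≈ (0.418, -0.557, -0.718); φ = arcsin(p_z) ≈ -45.86°, λ = atan2(p_y, p_x) ≈ -53.07°.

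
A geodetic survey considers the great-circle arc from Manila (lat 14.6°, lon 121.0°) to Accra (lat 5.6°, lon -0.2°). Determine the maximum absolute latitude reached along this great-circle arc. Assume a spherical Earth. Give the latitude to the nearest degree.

The great circle lies in the plane with unit normal n̂ = (p₁ × p₂)/|p₁ × p₂|.
Here n̂_z ≈ -0.936; the vertex latitude is φ_max = arccos|n̂_z| ≈ 20.7°.
Check via Clairaut: cos φ_max = |cos φ₁| · sin C = cos(14.6°)·sin(75.2°) ≈ 0.936, again giving ≈ 20.7°.

≈ 21°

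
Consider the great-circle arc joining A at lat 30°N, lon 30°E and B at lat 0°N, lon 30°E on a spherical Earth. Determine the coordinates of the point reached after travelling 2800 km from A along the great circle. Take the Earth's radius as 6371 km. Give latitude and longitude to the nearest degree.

Convert each endpoint to a unit vector on the sphere (x = cos φ cos λ, y = cos φ sin λ, z = sin φ).
The central angle between the endpoints is δ = arccos(p₁·p₂) ≈ 0.524 rad (30.0°). The total great-circle distance is δ·R ≈ 0.524 × 6371 ≈ 3336 km, so the target fraction is f = 2800/3336 ≈ 0.839.
Interpolate at f ≈ 0.839 with slerp weights a = sin((1−f)δ)/sin δ ≈ 0.168, b = sin(fδ)/sin δ ≈ 0.851.
p = a·p₁ + b·p₂ ≈ (0.863, 0.498, 0.084); φ = arcsin(p_z) ≈ 4.82°, λ = atan2(p_y, p_x) ≈ 30.00°.

≈ lat 5°N, lon 30°E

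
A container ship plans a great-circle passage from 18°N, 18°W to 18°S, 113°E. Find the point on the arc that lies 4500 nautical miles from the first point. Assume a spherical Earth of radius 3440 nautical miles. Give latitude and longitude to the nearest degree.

≈ 3°S, 55°E

Write both endpoints as unit vectors p₁, p₂ with components (cos φ cos λ, cos φ sin λ, sin φ).
The central angle between the endpoints is δ = arccos(p₁·p₂) ≈ 2.331 rad (133.5°). The total great-circle distance is δ·R ≈ 2.331 × 3440 ≈ 8018 nmi, so the target fraction is f = 4500/8018 ≈ 0.561.
Interpolate at f ≈ 0.561 with slerp weights a = sin((1−f)δ)/sin δ ≈ 1.177, b = sin(fδ)/sin δ ≈ 1.332.
p = a·p₁ + b·p₂ ≈ (0.570, 0.820, -0.048); φ = arcsin(p_z) ≈ -2.74°, λ = atan2(p_y, p_x) ≈ 55.21°.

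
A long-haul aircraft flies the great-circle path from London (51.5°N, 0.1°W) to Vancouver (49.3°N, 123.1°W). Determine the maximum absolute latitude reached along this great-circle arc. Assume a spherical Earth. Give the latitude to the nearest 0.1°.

The great circle lies in the plane with unit normal n̂ = (p₁ × p₂)/|p₁ × p₂|.
Here n̂_z ≈ -0.367; the vertex latitude is φ_max = arccos|n̂_z| ≈ 68.5°.
Check via Clairaut: cos φ_max = |cos φ₁| · sin C = cos(51.5°)·sin(36.1°) ≈ 0.367, again giving ≈ 68.5°.

≈ 68.5°N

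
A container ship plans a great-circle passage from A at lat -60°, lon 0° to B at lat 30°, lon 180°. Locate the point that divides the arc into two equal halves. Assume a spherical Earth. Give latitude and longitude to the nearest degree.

≈ lat -45°, lon 180°

Convert each endpoint to a unit vector on the sphere (x = cos φ cos λ, y = cos φ sin λ, z = sin φ).
The central angle between the endpoints is δ = arccos(p₁·p₂) ≈ 2.618 rad (150.0°).
Interpolate at f = 1/2 with slerp weights a = sin((1−f)δ)/sin δ ≈ 1.932, b = sin(fδ)/sin δ ≈ 1.932.
p = a·p₁ + b·p₂ ≈ (-0.707, -0.000, -0.707); φ = arcsin(p_z) ≈ -45.00°, λ = atan2(p_y, p_x) ≈ -180.00°.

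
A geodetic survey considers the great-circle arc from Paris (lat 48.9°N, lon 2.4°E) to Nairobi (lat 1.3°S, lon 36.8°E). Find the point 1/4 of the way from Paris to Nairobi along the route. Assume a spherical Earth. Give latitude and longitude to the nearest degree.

Write both endpoints as unit vectors p₁, p₂ with components (cos φ cos λ, cos φ sin λ, sin φ).
The central angle between the endpoints is δ = arccos(p₁·p₂) ≈ 1.018 rad (58.3°).
Interpolate at f = 1/4 with slerp weights a = sin((1−f)δ)/sin δ ≈ 0.812, b = sin(fδ)/sin δ ≈ 0.296.
p = a·p₁ + b·p₂ ≈ (0.770, 0.200, 0.606); φ = arcsin(p_z) ≈ 37.27°, λ = atan2(p_y, p_x) ≈ 14.52°.

≈ lat 37°N, lon 15°E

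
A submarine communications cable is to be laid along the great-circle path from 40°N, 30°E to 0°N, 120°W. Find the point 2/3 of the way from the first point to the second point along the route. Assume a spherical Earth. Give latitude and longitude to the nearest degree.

≈ 37°N, 94°W

Convert each endpoint to a unit vector on the sphere (x = cos φ cos λ, y = cos φ sin λ, z = sin φ).
The central angle between the endpoints is δ = arccos(p₁·p₂) ≈ 2.296 rad (131.6°).
Interpolate at f = 2/3 with slerp weights a = sin((1−f)δ)/sin δ ≈ 0.926, b = sin(fδ)/sin δ ≈ 1.335.
p = a·p₁ + b·p₂ ≈ (-0.053, -0.802, 0.595); φ = arcsin(p_z) ≈ 36.52°, λ = atan2(p_y, p_x) ≈ -93.81°.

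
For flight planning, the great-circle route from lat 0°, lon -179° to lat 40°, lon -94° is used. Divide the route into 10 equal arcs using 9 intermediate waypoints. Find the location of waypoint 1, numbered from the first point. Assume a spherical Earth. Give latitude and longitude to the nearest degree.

≈ lat 6°, lon -172°

From cos δ = sin φ₁ sin φ₂ + cos φ₁ cos φ₂ cos Δλ, the central angle is δ ≈ 1.504 rad (86.2°).
Interpolate at f = 1/10 with slerp weights a = sin((1−f)δ)/sin δ ≈ 0.979, b = sin(fδ)/sin δ ≈ 0.150.
p = a·p₁ + b·p₂ ≈ (-0.987, -0.132, 0.097); φ = arcsin(p_z) ≈ 5.54°, λ = atan2(p_y, p_x) ≈ -172.39°.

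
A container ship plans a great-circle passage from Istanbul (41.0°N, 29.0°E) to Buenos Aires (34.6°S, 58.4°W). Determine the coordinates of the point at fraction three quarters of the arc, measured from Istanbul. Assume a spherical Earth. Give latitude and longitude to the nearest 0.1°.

≈ 16.1°S, 35.7°W

Convert each endpoint to a unit vector on the sphere (x = cos φ cos λ, y = cos φ sin λ, z = sin φ).
The central angle between the endpoints is δ = arccos(p₁·p₂) ≈ 1.922 rad (110.1°).
Interpolate at f = 3/4 with slerp weights a = sin((1−f)δ)/sin δ ≈ 0.492, b = sin(fδ)/sin δ ≈ 1.056.
p = a·p₁ + b·p₂ ≈ (0.781, -0.560, -0.277); φ = arcsin(p_z) ≈ -16.07°, λ = atan2(p_y, p_x) ≈ -35.67°.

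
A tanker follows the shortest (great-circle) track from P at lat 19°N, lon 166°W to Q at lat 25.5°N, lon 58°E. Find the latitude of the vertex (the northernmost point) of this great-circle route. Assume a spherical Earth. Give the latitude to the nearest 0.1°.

≈ 47.7°N

The great circle lies in the plane with unit normal n̂ = (p₁ × p₂)/|p₁ × p₂|.
Here n̂_z ≈ -0.673; the vertex latitude is φ_max = arccos|n̂_z| ≈ 47.7°.
Check via Clairaut: cos φ_max = |cos φ₁| · sin C = cos(19.0°)·sin(45.4°) ≈ 0.673, again giving ≈ 47.7°.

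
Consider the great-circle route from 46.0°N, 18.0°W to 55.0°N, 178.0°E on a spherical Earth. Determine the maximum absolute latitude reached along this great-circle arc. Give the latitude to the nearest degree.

≈ 84°N

The great circle lies in the plane with unit normal n̂ = (p₁ × p₂)/|p₁ × p₂|.
Here n̂_z ≈ -0.112; the vertex latitude is φ_max = arccos|n̂_z| ≈ 83.6°.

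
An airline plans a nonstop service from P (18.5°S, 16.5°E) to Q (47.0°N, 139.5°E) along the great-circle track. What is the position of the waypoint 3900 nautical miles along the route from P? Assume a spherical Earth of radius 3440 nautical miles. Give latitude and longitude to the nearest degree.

Write both endpoints as unit vectors p₁, p₂ with components (cos φ cos λ, cos φ sin λ, sin φ).
The central angle between the endpoints is δ = arccos(p₁·p₂) ≈ 2.195 rad (125.8°). The total great-circle distance is δ·R ≈ 2.195 × 3440 ≈ 7550 nmi, so the target fraction is f = 3900/7550 ≈ 0.517.
Interpolate at f ≈ 0.517 with slerp weights a = sin((1−f)δ)/sin δ ≈ 1.076, b = sin(fδ)/sin δ ≈ 1.116.
p = a·p₁ + b·p₂ ≈ (0.399, 0.784, 0.475); φ = arcsin(p_z) ≈ 28.37°, λ = atan2(p_y, p_x) ≈ 63.03°.

≈ (28°N, 63°E)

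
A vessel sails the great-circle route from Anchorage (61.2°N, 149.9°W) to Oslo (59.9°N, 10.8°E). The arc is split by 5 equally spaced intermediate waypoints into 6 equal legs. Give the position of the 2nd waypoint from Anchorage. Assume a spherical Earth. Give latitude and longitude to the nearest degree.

≈ 80°N, 129°W

From cos δ = sin φ₁ sin φ₂ + cos φ₁ cos φ₂ cos Δλ, the central angle is δ ≈ 1.012 rad (58.0°).
Interpolate at f = 2/6 with slerp weights a = sin((1−f)δ)/sin δ ≈ 0.737, b = sin(fδ)/sin δ ≈ 0.390.
p = a·p₁ + b·p₂ ≈ (-0.115, -0.141, 0.983); φ = arcsin(p_z) ≈ 79.51°, λ = atan2(p_y, p_x) ≈ -129.08°.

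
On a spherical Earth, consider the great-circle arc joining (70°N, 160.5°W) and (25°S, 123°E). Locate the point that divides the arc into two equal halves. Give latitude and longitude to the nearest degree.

Write both endpoints as unit vectors p₁, p₂ with components (cos φ cos λ, cos φ sin λ, sin φ).
The central angle between the endpoints is δ = arccos(p₁·p₂) ≈ 1.902 rad (109.0°).
Interpolate at f = 1/2 with slerp weights a = sin((1−f)δ)/sin δ ≈ 0.861, b = sin(fδ)/sin δ ≈ 0.861.
p = a·p₁ + b·p₂ ≈ (-0.702, 0.556, 0.445); φ = arcsin(p_z) ≈ 26.42°, λ = atan2(p_y, p_x) ≈ 141.64°.

≈ (26°N, 142°E)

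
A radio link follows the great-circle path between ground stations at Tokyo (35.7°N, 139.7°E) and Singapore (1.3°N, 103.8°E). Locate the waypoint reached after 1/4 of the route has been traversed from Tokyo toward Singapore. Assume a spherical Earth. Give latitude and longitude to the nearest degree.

From cos δ = sin φ₁ sin φ₂ + cos φ₁ cos φ₂ cos Δλ, the central angle is δ ≈ 0.835 rad (47.9°).
Interpolate at f = 1/4 with slerp weights a = sin((1−f)δ)/sin δ ≈ 0.791, b = sin(fδ)/sin δ ≈ 0.280.
p = a·p₁ + b·p₂ ≈ (-0.556, 0.687, 0.468); φ = arcsin(p_z) ≈ 27.89°, λ = atan2(p_y, p_x) ≈ 129.01°.

≈ 28°N, 129°E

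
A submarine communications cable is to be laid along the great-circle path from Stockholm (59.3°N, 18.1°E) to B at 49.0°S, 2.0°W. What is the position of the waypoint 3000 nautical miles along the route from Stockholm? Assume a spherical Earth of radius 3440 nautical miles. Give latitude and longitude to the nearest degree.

Convert each endpoint to a unit vector on the sphere (x = cos φ cos λ, y = cos φ sin λ, z = sin φ).
The central angle between the endpoints is δ = arccos(p₁·p₂) ≈ 1.912 rad (109.5°). The total great-circle distance is δ·R ≈ 1.912 × 3440 ≈ 6576 nmi, so the target fraction is f = 3000/6576 ≈ 0.456.
Interpolate at f ≈ 0.456 with slerp weights a = sin((1−f)δ)/sin δ ≈ 0.915, b = sin(fδ)/sin δ ≈ 0.812.
p = a·p₁ + b·p₂ ≈ (0.977, 0.127, 0.174); φ = arcsin(p_z) ≈ 9.99°, λ = atan2(p_y, p_x) ≈ 7.38°.

≈ 10°N, 7°E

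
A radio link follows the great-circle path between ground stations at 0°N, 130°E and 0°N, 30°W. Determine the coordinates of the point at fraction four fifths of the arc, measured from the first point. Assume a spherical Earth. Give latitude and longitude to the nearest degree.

The haversine formula gives a central angle δ ≈ 2.793 rad (160.0°) between the endpoints.
Interpolate at f = 4/5 with slerp weights a = sin((1−f)δ)/sin δ ≈ 1.549, b = sin(fδ)/sin δ ≈ 2.304.
p = a·p₁ + b·p₂ ≈ (0.999, 0.035, 0.000); φ = arcsin(p_z) ≈ 0.00°, λ = atan2(p_y, p_x) ≈ 2.00°.

≈ 0°N, 2°E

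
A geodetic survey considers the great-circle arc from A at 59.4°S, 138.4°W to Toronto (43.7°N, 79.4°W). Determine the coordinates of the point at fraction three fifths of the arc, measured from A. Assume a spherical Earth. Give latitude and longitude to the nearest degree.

≈ 2°N, 99°W

Convert each endpoint to a unit vector on the sphere (x = cos φ cos λ, y = cos φ sin λ, z = sin φ).
The central angle between the endpoints is δ = arccos(p₁·p₂) ≈ 1.988 rad (113.9°).
Interpolate at f = 3/5 with slerp weights a = sin((1−f)δ)/sin δ ≈ 0.781, b = sin(fδ)/sin δ ≈ 1.017.
p = a·p₁ + b·p₂ ≈ (-0.162, -0.986, 0.030); φ = arcsin(p_z) ≈ 1.73°, λ = atan2(p_y, p_x) ≈ -99.33°.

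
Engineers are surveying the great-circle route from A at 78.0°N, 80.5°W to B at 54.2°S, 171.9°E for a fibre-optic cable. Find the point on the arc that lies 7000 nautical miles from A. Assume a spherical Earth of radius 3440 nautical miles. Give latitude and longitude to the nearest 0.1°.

≈ 25.9°S, 176.9°W

The haversine formula gives a central angle δ ≈ 2.550 rad (146.1°) between the endpoints. The total great-circle distance is δ·R ≈ 2.550 × 3440 ≈ 8772 nmi, so the target fraction is f = 7000/8772 ≈ 0.798.
Interpolate at f ≈ 0.798 with slerp weights a = sin((1−f)δ)/sin δ ≈ 0.884, b = sin(fδ)/sin δ ≈ 1.604.
p = a·p₁ + b·p₂ ≈ (-0.898, -0.049, -0.436); φ = arcsin(p_z) ≈ -25.87°, λ = atan2(p_y, p_x) ≈ -176.88°.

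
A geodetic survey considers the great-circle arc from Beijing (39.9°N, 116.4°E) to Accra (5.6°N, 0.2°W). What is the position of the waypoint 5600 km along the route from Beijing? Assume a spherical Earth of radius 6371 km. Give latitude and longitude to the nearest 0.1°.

Write both endpoints as unit vectors p₁, p₂ with components (cos φ cos λ, cos φ sin λ, sin φ).
The central angle between the endpoints is δ = arccos(p₁·p₂) ≈ 1.854 rad (106.2°). The total great-circle distance is δ·R ≈ 1.854 × 6371 ≈ 11811 km, so the target fraction is f = 5600/11811 ≈ 0.474.
Interpolate at f ≈ 0.474 with slerp weights a = sin((1−f)δ)/sin δ ≈ 0.862, b = sin(fδ)/sin δ ≈ 0.802.
p = a·p₁ + b·p₂ ≈ (0.504, 0.589, 0.631); φ = arcsin(p_z) ≈ 39.13°, λ = atan2(p_y, p_x) ≈ 49.46°.

≈ 39.1°N, 49.5°E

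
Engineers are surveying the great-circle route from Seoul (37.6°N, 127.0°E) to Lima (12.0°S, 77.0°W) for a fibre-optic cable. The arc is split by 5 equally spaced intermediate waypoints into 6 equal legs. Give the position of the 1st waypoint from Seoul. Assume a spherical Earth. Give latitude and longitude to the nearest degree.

Write both endpoints as unit vectors p₁, p₂ with components (cos φ cos λ, cos φ sin λ, sin φ).
The central angle between the endpoints is δ = arccos(p₁·p₂) ≈ 2.559 rad (146.6°).
Interpolate at f = 1/6 with slerp weights a = sin((1−f)δ)/sin δ ≈ 1.538, b = sin(fδ)/sin δ ≈ 0.751.
p = a·p₁ + b·p₂ ≈ (-0.568, 0.257, 0.782); φ = arcsin(p_z) ≈ 51.44°, λ = atan2(p_y, p_x) ≈ 155.66°.

≈ (51°N, 156°E)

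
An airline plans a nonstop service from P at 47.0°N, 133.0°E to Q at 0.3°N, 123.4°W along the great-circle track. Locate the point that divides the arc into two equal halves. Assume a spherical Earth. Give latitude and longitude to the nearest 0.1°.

Convert each endpoint to a unit vector on the sphere (x = cos φ cos λ, y = cos φ sin λ, z = sin φ).
The central angle between the endpoints is δ = arccos(p₁·p₂) ≈ 1.728 rad (99.0°).
Interpolate at f = 1/2 with slerp weights a = sin((1−f)δ)/sin δ ≈ 0.770, b = sin(fδ)/sin δ ≈ 0.770.
p = a·p₁ + b·p₂ ≈ (-0.782, -0.259, 0.567); φ = arcsin(p_z) ≈ 34.55°, λ = atan2(p_y, p_x) ≈ -161.69°.

≈ 34.5°N, 161.7°W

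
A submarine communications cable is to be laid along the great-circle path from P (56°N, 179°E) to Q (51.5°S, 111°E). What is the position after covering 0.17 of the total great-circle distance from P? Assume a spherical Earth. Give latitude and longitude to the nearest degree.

The haversine formula gives a central angle δ ≈ 2.116 rad (121.2°) between the endpoints.
Interpolate at f = 0.17 with slerp weights a = sin((1−f)δ)/sin δ ≈ 1.149, b = sin(fδ)/sin δ ≈ 0.412.
p = a·p₁ + b·p₂ ≈ (-0.734, 0.250, 0.631); φ = arcsin(p_z) ≈ 39.11°, λ = atan2(p_y, p_x) ≈ 161.17°.

≈ (39°N, 161°E)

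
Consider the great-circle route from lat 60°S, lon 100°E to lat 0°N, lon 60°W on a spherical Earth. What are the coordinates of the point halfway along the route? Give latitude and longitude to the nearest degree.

The haversine formula gives a central angle δ ≈ 2.060 rad (118.0°) between the endpoints.
Interpolate at f = 1/2 with slerp weights a = sin((1−f)δ)/sin δ ≈ 0.971, b = sin(fδ)/sin δ ≈ 0.971.
p = a·p₁ + b·p₂ ≈ (0.401, -0.363, -0.841); φ = arcsin(p_z) ≈ -57.25°, λ = atan2(p_y, p_x) ≈ -42.12°.

≈ lat 57°S, lon 42°W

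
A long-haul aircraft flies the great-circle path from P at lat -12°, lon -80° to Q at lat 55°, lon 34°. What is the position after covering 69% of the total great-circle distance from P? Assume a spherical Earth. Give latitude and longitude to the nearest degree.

Convert each endpoint to a unit vector on the sphere (x = cos φ cos λ, y = cos φ sin λ, z = sin φ).
The central angle between the endpoints is δ = arccos(p₁·p₂) ≈ 1.981 rad (113.5°).
Interpolate at f = 0.69 with slerp weights a = sin((1−f)δ)/sin δ ≈ 0.628, b = sin(fδ)/sin δ ≈ 1.068.
p = a·p₁ + b·p₂ ≈ (0.614, -0.263, 0.744); φ = arcsin(p_z) ≈ 48.07°, λ = atan2(p_y, p_x) ≈ -23.15°.

≈ lat 48°, lon -23°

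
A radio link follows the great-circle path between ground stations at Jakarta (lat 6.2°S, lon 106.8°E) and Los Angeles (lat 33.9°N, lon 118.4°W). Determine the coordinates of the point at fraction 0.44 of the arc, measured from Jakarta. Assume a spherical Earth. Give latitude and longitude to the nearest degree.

≈ lat 28°N, lon 154°E

The haversine formula gives a central angle δ ≈ 2.267 rad (129.9°) between the endpoints.
Interpolate at f = 0.44 with slerp weights a = sin((1−f)δ)/sin δ ≈ 1.245, b = sin(fδ)/sin δ ≈ 1.095.
p = a·p₁ + b·p₂ ≈ (-0.790, 0.385, 0.477); φ = arcsin(p_z) ≈ 28.46°, λ = atan2(p_y, p_x) ≈ 154.01°.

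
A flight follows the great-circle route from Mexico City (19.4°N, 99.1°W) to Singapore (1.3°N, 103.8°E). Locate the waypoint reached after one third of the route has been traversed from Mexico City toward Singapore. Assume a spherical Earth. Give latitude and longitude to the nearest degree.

Write both endpoints as unit vectors p₁, p₂ with components (cos φ cos λ, cos φ sin λ, sin φ).
The central angle between the endpoints is δ = arccos(p₁·p₂) ≈ 2.608 rad (149.4°).
Interpolate at f = 1/3 with slerp weights a = sin((1−f)δ)/sin δ ≈ 1.939, b = sin(fδ)/sin δ ≈ 1.503.
p = a·p₁ + b·p₂ ≈ (-0.648, -0.347, 0.678); φ = arcsin(p_z) ≈ 42.71°, λ = atan2(p_y, p_x) ≈ -151.80°.

≈ 43°N, 152°W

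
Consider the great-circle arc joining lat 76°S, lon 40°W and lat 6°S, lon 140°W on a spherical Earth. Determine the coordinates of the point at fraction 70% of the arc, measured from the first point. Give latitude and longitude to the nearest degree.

≈ lat 31°S, lon 133°W

Write both endpoints as unit vectors p₁, p₂ with components (cos φ cos λ, cos φ sin λ, sin φ).
The central angle between the endpoints is δ = arccos(p₁·p₂) ≈ 1.511 rad (86.6°).
Interpolate at f = 0.70 with slerp weights a = sin((1−f)δ)/sin δ ≈ 0.439, b = sin(fδ)/sin δ ≈ 0.873.
p = a·p₁ + b·p₂ ≈ (-0.584, -0.626, -0.517); φ = arcsin(p_z) ≈ -31.13°, λ = atan2(p_y, p_x) ≈ -132.99°.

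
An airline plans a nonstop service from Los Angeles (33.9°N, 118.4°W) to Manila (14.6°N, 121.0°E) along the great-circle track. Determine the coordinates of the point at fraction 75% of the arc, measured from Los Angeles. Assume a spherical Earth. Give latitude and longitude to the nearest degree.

Write both endpoints as unit vectors p₁, p₂ with components (cos φ cos λ, cos φ sin λ, sin φ).
The central angle between the endpoints is δ = arccos(p₁·p₂) ≈ 1.842 rad (105.6°).
Interpolate at f = 0.75 with slerp weights a = sin((1−f)δ)/sin δ ≈ 0.461, b = sin(fδ)/sin δ ≈ 1.020.
p = a·p₁ + b·p₂ ≈ (-0.690, 0.509, 0.514); φ = arcsin(p_z) ≈ 30.95°, λ = atan2(p_y, p_x) ≈ 143.61°.

≈ 31°N, 144°E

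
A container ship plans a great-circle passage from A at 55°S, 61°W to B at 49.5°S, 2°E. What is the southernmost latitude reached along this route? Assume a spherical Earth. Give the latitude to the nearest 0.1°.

≈ 57.1°S

The great circle lies in the plane with unit normal n̂ = (p₁ × p₂)/|p₁ × p₂|.
Here n̂_z ≈ +0.544; the vertex latitude is φ_max = arccos|n̂_z| ≈ 57.1°.
Check via Clairaut: cos φ_max = |cos φ₁| · sin C = cos(55.0°)·sin(108.6°) ≈ 0.544, again giving ≈ 57.1°.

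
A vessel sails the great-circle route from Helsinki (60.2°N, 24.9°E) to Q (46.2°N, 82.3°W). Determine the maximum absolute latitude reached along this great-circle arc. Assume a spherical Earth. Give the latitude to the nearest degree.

The great circle lies in the plane with unit normal n̂ = (p₁ × p₂)/|p₁ × p₂|.
Here n̂_z ≈ -0.386; the vertex latitude is φ_max = arccos|n̂_z| ≈ 67.3°.

≈ 67°N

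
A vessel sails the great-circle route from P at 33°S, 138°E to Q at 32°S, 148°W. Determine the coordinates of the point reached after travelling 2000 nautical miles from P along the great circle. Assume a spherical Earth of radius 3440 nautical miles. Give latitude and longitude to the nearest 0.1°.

≈ 38.5°S, 178.8°E

Convert each endpoint to a unit vector on the sphere (x = cos φ cos λ, y = cos φ sin λ, z = sin φ).
The central angle between the endpoints is δ = arccos(p₁·p₂) ≈ 1.065 rad (61.0°). The total great-circle distance is δ·R ≈ 1.065 × 3440 ≈ 3663 nmi, so the target fraction is f = 2000/3663 ≈ 0.546.
Interpolate at f ≈ 0.546 with slerp weights a = sin((1−f)δ)/sin δ ≈ 0.531, b = sin(fδ)/sin δ ≈ 0.628.
p = a·p₁ + b·p₂ ≈ (-0.783, 0.016, -0.622); φ = arcsin(p_z) ≈ -38.47°, λ = atan2(p_y, p_x) ≈ 178.83°.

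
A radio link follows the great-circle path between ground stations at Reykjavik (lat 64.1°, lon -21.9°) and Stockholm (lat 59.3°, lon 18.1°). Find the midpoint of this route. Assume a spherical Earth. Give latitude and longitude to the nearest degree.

≈ lat 63°, lon 0°

Write both endpoints as unit vectors p₁, p₂ with components (cos φ cos λ, cos φ sin λ, sin φ).
The central angle between the endpoints is δ = arccos(p₁·p₂) ≈ 0.335 rad (19.2°).
Interpolate at f = 1/2 with slerp weights a = sin((1−f)δ)/sin δ ≈ 0.507, b = sin(fδ)/sin δ ≈ 0.507.
p = a·p₁ + b·p₂ ≈ (0.452, -0.002, 0.892); φ = arcsin(p_z) ≈ 63.15°, λ = atan2(p_y, p_x) ≈ -0.28°.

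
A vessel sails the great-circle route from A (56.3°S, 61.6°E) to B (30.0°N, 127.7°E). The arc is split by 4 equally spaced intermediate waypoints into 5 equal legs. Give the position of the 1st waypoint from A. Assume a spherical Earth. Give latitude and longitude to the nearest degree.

≈ (42°S, 84°E)

Write both endpoints as unit vectors p₁, p₂ with components (cos φ cos λ, cos φ sin λ, sin φ).
The central angle between the endpoints is δ = arccos(p₁·p₂) ≈ 1.794 rad (102.8°).
Interpolate at f = 1/5 with slerp weights a = sin((1−f)δ)/sin δ ≈ 1.016, b = sin(fδ)/sin δ ≈ 0.360.
p = a·p₁ + b·p₂ ≈ (0.077, 0.743, -0.665); φ = arcsin(p_z) ≈ -41.70°, λ = atan2(p_y, p_x) ≈ 84.05°.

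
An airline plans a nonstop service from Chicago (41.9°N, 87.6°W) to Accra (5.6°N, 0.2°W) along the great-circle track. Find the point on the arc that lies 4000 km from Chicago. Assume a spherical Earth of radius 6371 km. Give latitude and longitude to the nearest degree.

≈ 34°N, 43°W

From cos δ = sin φ₁ sin φ₂ + cos φ₁ cos φ₂ cos Δλ, the central angle is δ ≈ 1.472 rad (84.3°). The total great-circle distance is δ·R ≈ 1.472 × 6371 ≈ 9377 km, so the target fraction is f = 4000/9377 ≈ 0.427.
Interpolate at f ≈ 0.427 with slerp weights a = sin((1−f)δ)/sin δ ≈ 0.751, b = sin(fδ)/sin δ ≈ 0.590.
p = a·p₁ + b·p₂ ≈ (0.611, -0.561, 0.559); φ = arcsin(p_z) ≈ 34.00°, λ = atan2(p_y, p_x) ≈ -42.54°.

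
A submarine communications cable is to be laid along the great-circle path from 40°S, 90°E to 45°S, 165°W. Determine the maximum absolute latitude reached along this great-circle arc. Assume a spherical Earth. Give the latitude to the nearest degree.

The great circle lies in the plane with unit normal n̂ = (p₁ × p₂)/|p₁ × p₂|.
Here n̂_z ≈ +0.551; the vertex latitude is φ_max = arccos|n̂_z| ≈ 56.6°.
Check via Clairaut: cos φ_max = |cos φ₁| · sin C = cos(40.0°)·sin(134.0°) ≈ 0.551, again giving ≈ 56.6°.

≈ 57°S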